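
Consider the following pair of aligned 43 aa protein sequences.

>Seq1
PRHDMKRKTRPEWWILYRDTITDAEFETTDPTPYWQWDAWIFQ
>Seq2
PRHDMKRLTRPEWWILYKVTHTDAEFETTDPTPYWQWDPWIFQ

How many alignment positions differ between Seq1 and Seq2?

5

Mismatches occur at site 8 (K→L), site 18 (R→K), site 19 (D→V), site 21 (I→H), site 39 (A→P).
That gives 5 mismatches out of 43 aligned sites, so the Hamming distance is 5.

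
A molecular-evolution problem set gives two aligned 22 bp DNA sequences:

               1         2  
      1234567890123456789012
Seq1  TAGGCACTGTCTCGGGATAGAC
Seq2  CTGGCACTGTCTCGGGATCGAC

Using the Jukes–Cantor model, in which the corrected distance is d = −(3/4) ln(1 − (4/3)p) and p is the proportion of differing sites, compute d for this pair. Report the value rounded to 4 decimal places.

0.1505

Mismatches occur at site 1 (T/C), site 2 (A/T), site 19 (A/C).
p = 3/22 = 0.136364.
d = −0.75 · ln(1 − (4/3)·0.136364) = −0.75 · ln(0.818181) = −0.75 · (-0.200672) = 0.1505.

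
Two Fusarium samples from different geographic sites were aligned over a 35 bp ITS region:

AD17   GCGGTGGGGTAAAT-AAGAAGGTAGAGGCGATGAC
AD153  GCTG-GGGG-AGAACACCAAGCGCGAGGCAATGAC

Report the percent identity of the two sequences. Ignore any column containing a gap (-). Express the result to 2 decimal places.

Excluding the 3 gap columns leaves 32 comparable sites.
Differing sites — 3:G/T; 12:A/G; 14:T/A; 17:A/C; 18:G/C; 22:G/C; 23:T/G; 24:A/C; 30:G/A.
23 of the 32 comparable sites match, so the percent identity is 23/32 × 100 = 71.88%.

71.88%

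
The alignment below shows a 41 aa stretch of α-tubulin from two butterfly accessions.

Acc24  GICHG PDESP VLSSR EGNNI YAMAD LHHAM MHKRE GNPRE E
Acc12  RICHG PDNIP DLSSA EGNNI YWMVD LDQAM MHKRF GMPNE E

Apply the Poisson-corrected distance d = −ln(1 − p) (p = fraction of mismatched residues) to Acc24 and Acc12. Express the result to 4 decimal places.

Differing sites — 1:G/R; 8:E/N; 9:S/I; 11:V/D; 15:R/A; 22:A/W; 24:A/V; 27:H/D; 28:H/Q; 35:E/F; 37:N/M; 39:R/N.
p = 12/41 = 0.292683.
d = −ln(1 − 0.292683) = −ln(0.707317) = 0.3463.

0.3463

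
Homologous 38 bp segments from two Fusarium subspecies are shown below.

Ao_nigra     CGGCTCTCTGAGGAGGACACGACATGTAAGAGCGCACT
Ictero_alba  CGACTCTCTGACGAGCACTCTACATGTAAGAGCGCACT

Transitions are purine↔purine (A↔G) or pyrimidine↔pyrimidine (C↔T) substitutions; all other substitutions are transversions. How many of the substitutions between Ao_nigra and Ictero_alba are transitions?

Differing sites — 3:G/A (Ti); 12:G/C (Tv); 16:G/C (Tv); 19:A/T (Tv); 21:G/T (Tv).
Of the 5 differences, 1 transition and 4 transversions, so the answer is 1.

1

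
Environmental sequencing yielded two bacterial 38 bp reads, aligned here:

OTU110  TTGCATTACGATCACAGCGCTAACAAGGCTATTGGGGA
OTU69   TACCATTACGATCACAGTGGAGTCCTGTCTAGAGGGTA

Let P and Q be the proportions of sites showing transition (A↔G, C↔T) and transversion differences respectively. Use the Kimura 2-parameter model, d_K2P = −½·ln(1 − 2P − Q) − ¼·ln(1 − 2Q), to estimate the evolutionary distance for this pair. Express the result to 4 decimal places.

Mismatches occur at site 2 (T→A, transversion), site 3 (G→C, transversion), site 18 (C→T, transition), site 20 (C→G, transversion), site 21 (T→A, transversion), site 22 (A→G, transition), site 23 (A→T, transversion), site 25 (A→C, transversion), site 26 (A→T, transversion), site 28 (G→T, transversion), site 32 (T→G, transversion), site 33 (T→A, transversion), site 37 (G→T, transversion).
Of the 13 differences, 2 transitions and 11 transversions over 38 sites: P = 2/38 = 0.052632, Q = 11/38 = 0.289474.
d = −0.5·ln(0.605262) − 0.25·ln(0.421052) = −0.5·(-0.502094) − 0.25·(-0.864999) = 0.4673.

0.4673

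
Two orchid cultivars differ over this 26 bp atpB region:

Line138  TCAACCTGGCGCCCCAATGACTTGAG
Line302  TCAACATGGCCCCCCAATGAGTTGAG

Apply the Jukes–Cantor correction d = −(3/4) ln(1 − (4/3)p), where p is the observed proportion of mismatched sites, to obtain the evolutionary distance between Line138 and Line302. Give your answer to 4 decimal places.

Mismatches occur at site 6 (C↔A), site 11 (G↔C), site 21 (C↔G).
p = 3/26 = 0.115385.
d = −0.75 · ln(1 − (4/3)·0.115385) = −0.75 · ln(0.846153) = −0.75 · (-0.167055) = 0.1253.

0.1253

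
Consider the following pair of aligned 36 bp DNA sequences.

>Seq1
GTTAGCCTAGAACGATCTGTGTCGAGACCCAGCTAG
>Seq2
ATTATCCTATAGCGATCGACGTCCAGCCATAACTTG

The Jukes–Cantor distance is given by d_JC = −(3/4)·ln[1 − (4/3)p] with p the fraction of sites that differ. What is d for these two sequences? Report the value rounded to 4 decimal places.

0.4926

Differing sites — 1:G/A; 5:G/T; 10:G/T; 12:A/G; 18:T/G; 19:G/A; 20:T/C; 24:G/C; 27:A/C; 29:C/A; 30:C/T; 32:G/A; 35:A/T.
p = 13/36 = 0.361111.
d = −0.75 · ln(1 − (4/3)·0.361111) = −0.75 · ln(0.518519) = −0.75 · (-0.656779) = 0.4926.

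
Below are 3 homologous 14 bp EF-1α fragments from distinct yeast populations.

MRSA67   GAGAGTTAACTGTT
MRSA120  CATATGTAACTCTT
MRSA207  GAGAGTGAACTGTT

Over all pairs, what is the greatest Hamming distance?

6

Pairwise Hamming distances:
  MRSA67 vs MRSA120: 5
  MRSA67 vs MRSA207: 1
  MRSA120 vs MRSA207: 6
The largest is 6, between MRSA120 and MRSA207.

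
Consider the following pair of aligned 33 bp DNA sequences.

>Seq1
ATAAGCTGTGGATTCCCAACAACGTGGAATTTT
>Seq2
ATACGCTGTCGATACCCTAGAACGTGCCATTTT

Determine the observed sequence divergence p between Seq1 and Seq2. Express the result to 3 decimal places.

Differing sites — 4:A/C; 10:G/C; 14:T/A; 18:A/T; 20:C/G; 27:G/C; 28:A/C.
There are 7 differences over 33 sites, so p = 7/33 = 0.212.

0.212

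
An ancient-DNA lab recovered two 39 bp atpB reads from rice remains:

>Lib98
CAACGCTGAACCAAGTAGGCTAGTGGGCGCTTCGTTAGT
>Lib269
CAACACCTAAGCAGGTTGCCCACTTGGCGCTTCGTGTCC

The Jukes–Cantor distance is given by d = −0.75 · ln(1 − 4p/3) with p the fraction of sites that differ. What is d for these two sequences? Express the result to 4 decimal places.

The sequences differ at positions 5 (G/A), 7 (T/C), 8 (G/T), 11 (C/G), 14 (A/G), 17 (A/T), 19 (G/C), 21 (T/C), 23 (G/C), 25 (G/T), 36 (T/G), 37 (A/T), 38 (G/C), 39 (T/C).
p = 14/39 = 0.358974.
d = −0.75 · ln(1 − (4/3)·0.358974) = −0.75 · ln(0.521368) = −0.75 · (-0.651299) = 0.4885.

0.4885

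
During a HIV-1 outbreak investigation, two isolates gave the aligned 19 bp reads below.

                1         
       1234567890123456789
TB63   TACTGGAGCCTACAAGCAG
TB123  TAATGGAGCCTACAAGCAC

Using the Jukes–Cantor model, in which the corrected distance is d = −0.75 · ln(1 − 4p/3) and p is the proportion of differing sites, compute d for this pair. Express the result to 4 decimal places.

Mismatches occur at site 3 (C↔A), site 19 (G↔C).
p = 2/19 = 0.105263.
d = −0.75 · ln(1 − (4/3)·0.105263) = −0.75 · ln(0.859649) = −0.75 · (-0.151231) = 0.1134.

0.1134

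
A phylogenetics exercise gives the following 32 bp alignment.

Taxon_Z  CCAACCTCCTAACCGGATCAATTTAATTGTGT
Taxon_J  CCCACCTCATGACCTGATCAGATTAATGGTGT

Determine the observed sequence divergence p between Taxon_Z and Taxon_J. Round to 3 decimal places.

Differing sites — 3:A/C; 9:C/A; 11:A/G; 15:G/T; 21:A/G; 22:T/A; 28:T/G.
There are 7 differences over 32 sites, so p = 7/32 = 0.219.

0.219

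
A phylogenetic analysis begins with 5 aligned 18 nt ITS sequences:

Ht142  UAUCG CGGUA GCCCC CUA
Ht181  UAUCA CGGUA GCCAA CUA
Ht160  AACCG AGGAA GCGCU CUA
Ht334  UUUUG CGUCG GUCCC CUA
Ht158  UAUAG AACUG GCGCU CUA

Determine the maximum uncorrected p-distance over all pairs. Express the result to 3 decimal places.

0.611

Pairwise Hamming distances:
  Ht142 vs Ht181: 3
  Ht142 vs Ht160: 6
  Ht142 vs Ht334: 6
  Ht142 vs Ht158: 7
  Ht181 vs Ht160: 8
  Ht181 vs Ht334: 9
  Ht181 vs Ht158: 9
  Ht160 vs Ht334: 11
  Ht160 vs Ht158: 7
  Ht334 vs Ht158: 9
The largest is 11 mismatches, between Ht160 and Ht334; p = 11/18 = 0.611.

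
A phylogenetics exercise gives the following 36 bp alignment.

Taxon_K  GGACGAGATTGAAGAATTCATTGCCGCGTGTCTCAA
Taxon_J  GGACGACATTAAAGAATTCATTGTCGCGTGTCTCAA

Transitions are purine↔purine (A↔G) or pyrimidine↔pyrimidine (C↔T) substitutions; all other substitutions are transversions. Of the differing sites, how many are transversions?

The sequences differ at positions 7 (G/C, transversion), 11 (G/A, transition), 24 (C/T, transition).
Of the 3 differences, 2 transitions and 1 transversion, so the answer is 1.

1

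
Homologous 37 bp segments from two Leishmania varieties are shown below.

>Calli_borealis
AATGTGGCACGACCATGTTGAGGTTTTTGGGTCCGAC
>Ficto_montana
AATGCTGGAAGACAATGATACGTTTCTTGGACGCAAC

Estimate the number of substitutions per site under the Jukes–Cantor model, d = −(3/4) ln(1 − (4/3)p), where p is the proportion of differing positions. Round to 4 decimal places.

0.5266

Differing sites — 5:T/C; 6:G/T; 8:C/G; 10:C/A; 14:C/A; 18:T/A; 20:G/A; 21:A/C; 23:G/T; 26:T/C; 31:G/A; 32:T/C; 33:C/G; 35:G/A.
p = 14/37 = 0.378378.
d = −0.75 · ln(1 − (4/3)·0.378378) = −0.75 · ln(0.495496) = −0.75 · (-0.702196) = 0.5266.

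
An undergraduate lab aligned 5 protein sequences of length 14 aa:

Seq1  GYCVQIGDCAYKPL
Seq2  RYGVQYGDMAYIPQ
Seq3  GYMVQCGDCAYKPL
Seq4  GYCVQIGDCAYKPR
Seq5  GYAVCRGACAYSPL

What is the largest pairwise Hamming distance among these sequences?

Pairwise Hamming distances:
  Seq1 vs Seq2: 6
  Seq1 vs Seq3: 2
  Seq1 vs Seq4: 1
  Seq1 vs Seq5: 5
  Seq2 vs Seq3: 6
  Seq2 vs Seq4: 6
  Seq2 vs Seq5: 8
  Seq3 vs Seq4: 3
  Seq3 vs Seq5: 5
  Seq4 vs Seq5: 6
The largest is 8, between Seq2 and Seq5.

8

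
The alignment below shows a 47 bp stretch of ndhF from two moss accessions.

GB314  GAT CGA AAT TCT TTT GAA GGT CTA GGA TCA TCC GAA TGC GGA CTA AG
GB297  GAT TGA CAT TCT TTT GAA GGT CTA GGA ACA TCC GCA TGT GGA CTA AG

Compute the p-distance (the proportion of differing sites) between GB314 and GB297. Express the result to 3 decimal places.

0.106

Differing sites — 4:C/T; 7:A/C; 28:T/A; 35:A/C; 39:C/T.
There are 5 differences over 47 sites, so p = 5/47 = 0.106.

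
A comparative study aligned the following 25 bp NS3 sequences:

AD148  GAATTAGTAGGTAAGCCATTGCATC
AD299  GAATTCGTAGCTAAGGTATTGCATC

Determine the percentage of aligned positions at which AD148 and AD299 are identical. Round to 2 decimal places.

84.00%

Mismatches occur at site 6 (A↔C), site 11 (G↔C), site 16 (C↔G), site 17 (C↔T).
21 of the 25 sites match, so the percent identity is 21/25 × 100 = 84.00%.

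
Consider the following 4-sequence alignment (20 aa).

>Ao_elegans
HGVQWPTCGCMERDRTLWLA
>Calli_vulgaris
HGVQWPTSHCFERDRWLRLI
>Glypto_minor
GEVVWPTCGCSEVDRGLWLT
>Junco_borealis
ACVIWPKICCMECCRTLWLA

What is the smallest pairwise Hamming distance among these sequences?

6

Pairwise Hamming distances:
  Ao_elegans vs Calli_vulgaris: 6
  Ao_elegans vs Glypto_minor: 7
  Ao_elegans vs Junco_borealis: 8
  Calli_vulgaris vs Glypto_minor: 10
  Calli_vulgaris vs Junco_borealis: 12
  Glypto_minor vs Junco_borealis: 11
The smallest is 6, between Ao_elegans and Calli_vulgaris.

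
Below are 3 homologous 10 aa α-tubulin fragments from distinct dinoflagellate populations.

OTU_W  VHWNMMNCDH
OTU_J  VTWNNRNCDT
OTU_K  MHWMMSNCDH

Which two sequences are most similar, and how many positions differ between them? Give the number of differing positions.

3

Pairwise Hamming distances:
  OTU_W vs OTU_J: 4
  OTU_W vs OTU_K: 3
  OTU_J vs OTU_K: 6
The smallest is 3, between OTU_W and OTU_K.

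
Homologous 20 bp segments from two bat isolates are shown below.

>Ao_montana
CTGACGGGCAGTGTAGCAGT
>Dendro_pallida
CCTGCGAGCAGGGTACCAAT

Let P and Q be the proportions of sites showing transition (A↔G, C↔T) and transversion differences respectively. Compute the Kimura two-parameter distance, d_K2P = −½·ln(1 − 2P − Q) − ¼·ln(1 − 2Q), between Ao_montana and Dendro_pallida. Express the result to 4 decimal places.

The sequences differ at positions 2 (T/C, transition), 3 (G/T, transversion), 4 (A/G, transition), 7 (G/A, transition), 12 (T/G, transversion), 16 (G/C, transversion), 19 (G/A, transition).
Of the 7 differences, 4 transitions and 3 transversions over 20 sites: P = 4/20 = 0.200000, Q = 3/20 = 0.150000.
d = −0.5·ln(0.450000) − 0.25·ln(0.700000) = −0.5·(-0.798508) − 0.25·(-0.356675) = 0.4884.

0.4884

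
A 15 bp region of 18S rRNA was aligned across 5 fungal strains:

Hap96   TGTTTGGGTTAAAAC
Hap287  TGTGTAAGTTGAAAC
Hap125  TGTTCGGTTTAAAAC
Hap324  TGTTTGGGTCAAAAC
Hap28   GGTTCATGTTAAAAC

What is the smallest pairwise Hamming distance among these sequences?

1

Pairwise Hamming distances:
  Hap96 vs Hap287: 4
  Hap96 vs Hap125: 2
  Hap96 vs Hap324: 1
  Hap96 vs Hap28: 4
  Hap287 vs Hap125: 6
  Hap287 vs Hap324: 5
  Hap287 vs Hap28: 5
  Hap125 vs Hap324: 3
  Hap125 vs Hap28: 4
  Hap324 vs Hap28: 5
The smallest is 1, between Hap96 and Hap324.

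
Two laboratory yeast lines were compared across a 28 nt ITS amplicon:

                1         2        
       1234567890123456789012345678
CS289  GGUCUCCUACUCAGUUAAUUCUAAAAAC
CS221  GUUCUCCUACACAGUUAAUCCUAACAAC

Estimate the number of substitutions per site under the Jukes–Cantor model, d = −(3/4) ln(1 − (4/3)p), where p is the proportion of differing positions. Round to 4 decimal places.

0.1585

Mismatches occur at site 2 (G/U), site 11 (U/A), site 20 (U/C), site 25 (A/C).
p = 4/28 = 0.142857.
d = −0.75 · ln(1 − (4/3)·0.142857) = −0.75 · ln(0.809524) = −0.75 · (-0.211309) = 0.1585.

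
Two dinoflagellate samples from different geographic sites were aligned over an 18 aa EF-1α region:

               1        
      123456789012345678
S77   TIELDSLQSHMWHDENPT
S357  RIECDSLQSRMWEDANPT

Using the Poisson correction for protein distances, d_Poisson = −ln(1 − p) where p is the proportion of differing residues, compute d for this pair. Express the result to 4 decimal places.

The sequences differ at positions 1 (T/R), 4 (L/C), 10 (H/R), 13 (H/E), 15 (E/A).
p = 5/18 = 0.277778.
d = −ln(1 − 0.277778) = −ln(0.722222) = 0.3254.

0.3254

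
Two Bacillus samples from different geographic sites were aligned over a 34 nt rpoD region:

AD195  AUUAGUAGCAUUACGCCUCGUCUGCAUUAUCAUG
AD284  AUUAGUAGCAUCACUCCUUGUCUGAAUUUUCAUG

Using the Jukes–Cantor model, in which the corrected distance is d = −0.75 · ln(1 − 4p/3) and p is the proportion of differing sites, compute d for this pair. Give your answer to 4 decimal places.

The sequences differ at positions 12 (U/C), 15 (G/U), 19 (C/U), 25 (C/A), 29 (A/U).
p = 5/34 = 0.147059.
d = −0.75 · ln(1 − (4/3)·0.147059) = −0.75 · ln(0.803921) = −0.75 · (-0.218254) = 0.1637.

0.1637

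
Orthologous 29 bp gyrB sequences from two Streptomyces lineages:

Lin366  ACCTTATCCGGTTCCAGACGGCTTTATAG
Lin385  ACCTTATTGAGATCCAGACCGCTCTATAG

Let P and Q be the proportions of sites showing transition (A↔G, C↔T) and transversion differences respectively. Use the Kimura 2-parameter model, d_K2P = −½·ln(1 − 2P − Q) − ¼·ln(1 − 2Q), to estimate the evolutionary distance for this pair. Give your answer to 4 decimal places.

Differing sites — 8:C/T (Ti); 9:C/G (Tv); 10:G/A (Ti); 12:T/A (Tv); 20:G/C (Tv); 24:T/C (Ti).
Of the 6 differences, 3 transitions and 3 transversions over 29 sites: P = 3/29 = 0.103448, Q = 3/29 = 0.103448.
d = −0.5·ln(0.689656) − 0.25·ln(0.793104) = −0.5·(-0.371562) − 0.25·(-0.231801) = 0.2437.

0.2437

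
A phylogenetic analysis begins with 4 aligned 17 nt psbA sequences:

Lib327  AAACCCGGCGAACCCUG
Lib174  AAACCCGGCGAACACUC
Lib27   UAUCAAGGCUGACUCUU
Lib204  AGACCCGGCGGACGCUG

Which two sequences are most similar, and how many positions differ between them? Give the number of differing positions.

2

Pairwise Hamming distances:
  Lib327 vs Lib174: 2
  Lib327 vs Lib27: 8
  Lib327 vs Lib204: 3
  Lib174 vs Lib27: 8
  Lib174 vs Lib204: 4
  Lib27 vs Lib204: 8
The smallest is 2, between Lib327 and Lib174.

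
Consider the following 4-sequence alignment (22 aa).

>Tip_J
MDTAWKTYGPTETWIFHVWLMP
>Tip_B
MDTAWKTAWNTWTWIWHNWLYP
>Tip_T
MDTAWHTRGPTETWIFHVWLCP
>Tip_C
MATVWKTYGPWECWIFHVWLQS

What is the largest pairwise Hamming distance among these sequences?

12

Pairwise Hamming distances:
  Tip_J vs Tip_B: 7
  Tip_J vs Tip_T: 3
  Tip_J vs Tip_C: 6
  Tip_B vs Tip_T: 8
  Tip_B vs Tip_C: 12
  Tip_T vs Tip_C: 8
The largest is 12, between Tip_B and Tip_C.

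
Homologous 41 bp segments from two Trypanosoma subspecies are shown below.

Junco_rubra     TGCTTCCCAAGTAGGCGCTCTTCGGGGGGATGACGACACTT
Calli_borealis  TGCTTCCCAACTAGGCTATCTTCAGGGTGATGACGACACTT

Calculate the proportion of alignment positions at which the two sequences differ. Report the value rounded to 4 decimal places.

Mismatches occur at site 11 (G→C), site 17 (G→T), site 18 (C→A), site 24 (G→A), site 28 (G→T).
There are 5 differences over 41 sites, so p = 5/41 = 0.1220.

0.1220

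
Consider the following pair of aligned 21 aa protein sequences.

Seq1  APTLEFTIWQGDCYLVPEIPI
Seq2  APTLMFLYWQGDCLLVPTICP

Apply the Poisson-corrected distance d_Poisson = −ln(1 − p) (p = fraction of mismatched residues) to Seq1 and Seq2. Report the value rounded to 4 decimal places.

Differing sites — 5:E/M; 7:T/L; 8:I/Y; 14:Y/L; 18:E/T; 20:P/C; 21:I/P.
p = 7/21 = 0.333333.
d = −ln(1 − 0.333333) = −ln(0.666667) = 0.4055.

0.4055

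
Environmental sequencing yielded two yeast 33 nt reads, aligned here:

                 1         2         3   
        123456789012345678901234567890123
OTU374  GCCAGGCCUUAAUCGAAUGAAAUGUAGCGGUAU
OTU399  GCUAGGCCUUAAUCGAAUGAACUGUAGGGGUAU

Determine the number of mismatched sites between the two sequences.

3

Differing sites — 3:C/U; 22:A/C; 28:C/G.
That gives 3 mismatches out of 33 aligned sites, so the Hamming distance is 3.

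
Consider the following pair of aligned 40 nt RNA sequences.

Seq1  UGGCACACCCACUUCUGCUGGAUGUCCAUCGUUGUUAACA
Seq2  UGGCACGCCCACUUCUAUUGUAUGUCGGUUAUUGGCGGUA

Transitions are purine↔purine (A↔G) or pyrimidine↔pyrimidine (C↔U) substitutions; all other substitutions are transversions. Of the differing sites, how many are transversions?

3

Mismatches occur at site 7 (A→G, transition), site 17 (G→A, transition), site 18 (C→U, transition), site 21 (G→U, transversion), site 27 (C→G, transversion), site 28 (A→G, transition), site 30 (C→U, transition), site 31 (G→A, transition), site 35 (U→G, transversion), site 36 (U→C, transition), site 37 (A→G, transition), site 38 (A→G, transition), site 39 (C→U, transition).
Of the 13 differences, 10 transitions and 3 transversions, so the answer is 3.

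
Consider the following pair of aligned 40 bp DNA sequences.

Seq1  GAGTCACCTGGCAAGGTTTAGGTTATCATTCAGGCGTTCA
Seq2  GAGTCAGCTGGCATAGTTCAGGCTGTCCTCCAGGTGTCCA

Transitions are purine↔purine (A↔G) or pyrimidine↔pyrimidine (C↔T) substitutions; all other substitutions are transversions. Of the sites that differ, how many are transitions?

The sequences differ at positions 7 (C/G, transversion), 14 (A/T, transversion), 15 (G/A, transition), 19 (T/C, transition), 23 (T/C, transition), 25 (A/G, transition), 28 (A/C, transversion), 30 (T/C, transition), 35 (C/T, transition), 38 (T/C, transition).
Of the 10 differences, 7 transitions and 3 transversions, so the answer is 7.

7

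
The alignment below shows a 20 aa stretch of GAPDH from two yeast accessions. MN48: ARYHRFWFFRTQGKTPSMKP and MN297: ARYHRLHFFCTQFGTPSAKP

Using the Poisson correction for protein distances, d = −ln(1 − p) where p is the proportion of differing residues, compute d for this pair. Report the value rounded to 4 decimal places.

Differing sites — 6:F/L; 7:W/H; 10:R/C; 13:G/F; 14:K/G; 18:M/A.
p = 6/20 = 0.300000.
d = −ln(1 − 0.300000) = −ln(0.700000) = 0.3567.

0.3567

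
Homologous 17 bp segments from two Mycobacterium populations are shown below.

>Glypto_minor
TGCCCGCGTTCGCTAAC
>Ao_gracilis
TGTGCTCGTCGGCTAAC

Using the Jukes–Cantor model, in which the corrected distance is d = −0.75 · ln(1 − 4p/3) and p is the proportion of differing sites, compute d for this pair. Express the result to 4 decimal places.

0.3734

Differing sites — 3:C/T; 4:C/G; 6:G/T; 10:T/C; 11:C/G.
p = 5/17 = 0.294118.
d = −0.75 · ln(1 − (4/3)·0.294118) = −0.75 · ln(0.607843) = −0.75 · (-0.497839) = 0.3734.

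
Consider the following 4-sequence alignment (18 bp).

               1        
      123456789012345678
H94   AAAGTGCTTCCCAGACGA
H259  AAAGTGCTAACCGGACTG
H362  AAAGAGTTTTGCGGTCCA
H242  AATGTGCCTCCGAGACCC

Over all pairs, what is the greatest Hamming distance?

Pairwise Hamming distances:
  H94 vs H259: 5
  H94 vs H362: 7
  H94 vs H242: 5
  H259 vs H362: 8
  H259 vs H242: 8
  H362 vs H242: 10
The largest is 10, between H362 and H242.

10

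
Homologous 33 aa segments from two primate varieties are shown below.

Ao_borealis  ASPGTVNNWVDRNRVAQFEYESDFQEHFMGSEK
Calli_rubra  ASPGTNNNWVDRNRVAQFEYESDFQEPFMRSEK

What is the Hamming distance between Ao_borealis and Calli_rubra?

Differing sites — 6:V/N; 27:H/P; 30:G/R.
That gives 3 mismatches out of 33 aligned sites, so the Hamming distance is 3.

3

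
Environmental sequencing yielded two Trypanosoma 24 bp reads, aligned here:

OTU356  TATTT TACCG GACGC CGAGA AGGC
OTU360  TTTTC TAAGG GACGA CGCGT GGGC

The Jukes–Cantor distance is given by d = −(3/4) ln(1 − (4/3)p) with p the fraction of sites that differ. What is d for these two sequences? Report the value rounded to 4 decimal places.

0.4408

The sequences differ at positions 2 (A/T), 5 (T/C), 8 (C/A), 9 (C/G), 15 (C/A), 18 (A/C), 20 (A/T), 21 (A/G).
p = 8/24 = 0.333333.
d = −0.75 · ln(1 − (4/3)·0.333333) = −0.75 · ln(0.555556) = −0.75 · (-0.587786) = 0.4408.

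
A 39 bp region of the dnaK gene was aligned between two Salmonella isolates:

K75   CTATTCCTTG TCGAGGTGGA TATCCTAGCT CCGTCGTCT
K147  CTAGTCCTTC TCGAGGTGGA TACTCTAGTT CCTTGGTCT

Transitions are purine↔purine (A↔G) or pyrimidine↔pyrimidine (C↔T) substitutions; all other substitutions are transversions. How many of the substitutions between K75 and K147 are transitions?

3

The sequences differ at positions 4 (T/G, transversion), 10 (G/C, transversion), 23 (T/C, transition), 24 (C/T, transition), 29 (C/T, transition), 33 (G/T, transversion), 35 (C/G, transversion).
Of the 7 differences, 3 transitions and 4 transversions, so the answer is 3.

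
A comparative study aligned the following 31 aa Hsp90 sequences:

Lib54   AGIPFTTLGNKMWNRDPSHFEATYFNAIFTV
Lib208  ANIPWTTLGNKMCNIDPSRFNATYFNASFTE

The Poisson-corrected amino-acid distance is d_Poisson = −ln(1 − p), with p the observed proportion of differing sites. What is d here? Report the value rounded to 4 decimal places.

The sequences differ at positions 2 (G/N), 5 (F/W), 13 (W/C), 15 (R/I), 19 (H/R), 21 (E/N), 28 (I/S), 31 (V/E).
p = 8/31 = 0.258065.
d = −ln(1 − 0.258065) = −ln(0.741935) = 0.2985.

0.2985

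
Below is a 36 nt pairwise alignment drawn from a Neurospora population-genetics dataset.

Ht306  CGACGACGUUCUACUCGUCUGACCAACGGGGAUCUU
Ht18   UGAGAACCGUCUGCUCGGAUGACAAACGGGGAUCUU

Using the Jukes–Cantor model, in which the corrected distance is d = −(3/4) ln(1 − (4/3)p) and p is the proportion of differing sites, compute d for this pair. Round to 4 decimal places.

Mismatches occur at site 1 (C↔U), site 4 (C↔G), site 5 (G↔A), site 8 (G↔C), site 9 (U↔G), site 13 (A↔G), site 18 (U↔G), site 19 (C↔A), site 24 (C↔A).
p = 9/36 = 0.250000.
d = −0.75 · ln(1 − (4/3)·0.250000) = −0.75 · ln(0.666667) = −0.75 · (-0.405465) = 0.3041.

0.3041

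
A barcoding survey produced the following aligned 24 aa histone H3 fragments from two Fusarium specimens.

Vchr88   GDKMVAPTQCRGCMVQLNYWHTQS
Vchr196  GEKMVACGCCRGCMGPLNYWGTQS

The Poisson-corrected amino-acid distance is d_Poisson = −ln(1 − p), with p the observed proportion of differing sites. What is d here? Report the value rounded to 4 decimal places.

The sequences differ at positions 2 (D/E), 7 (P/C), 8 (T/G), 9 (Q/C), 15 (V/G), 16 (Q/P), 21 (H/G).
p = 7/24 = 0.291667.
d = −ln(1 − 0.291667) = −ln(0.708333) = 0.3448.

0.3448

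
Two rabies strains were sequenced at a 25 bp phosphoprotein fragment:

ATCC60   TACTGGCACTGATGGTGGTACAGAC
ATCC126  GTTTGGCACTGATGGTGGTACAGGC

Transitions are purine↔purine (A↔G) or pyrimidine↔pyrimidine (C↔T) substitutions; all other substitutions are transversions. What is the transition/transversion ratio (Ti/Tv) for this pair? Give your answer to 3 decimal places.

1.000

The sequences differ at positions 1 (T/G, transversion), 2 (A/T, transversion), 3 (C/T, transition), 24 (A/G, transition).
Of the 4 differences, 2 transitions and 2 transversions, so Ti/Tv = 2/2 = 1.000.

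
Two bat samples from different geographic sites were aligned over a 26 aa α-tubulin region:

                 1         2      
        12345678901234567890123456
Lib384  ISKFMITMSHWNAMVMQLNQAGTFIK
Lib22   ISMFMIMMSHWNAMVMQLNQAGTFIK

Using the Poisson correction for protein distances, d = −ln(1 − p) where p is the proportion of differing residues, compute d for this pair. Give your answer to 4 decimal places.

0.0800

The sequences differ at positions 3 (K/M), 7 (T/M).
p = 2/26 = 0.076923.
d = −ln(1 − 0.076923) = −ln(0.923077) = 0.0800.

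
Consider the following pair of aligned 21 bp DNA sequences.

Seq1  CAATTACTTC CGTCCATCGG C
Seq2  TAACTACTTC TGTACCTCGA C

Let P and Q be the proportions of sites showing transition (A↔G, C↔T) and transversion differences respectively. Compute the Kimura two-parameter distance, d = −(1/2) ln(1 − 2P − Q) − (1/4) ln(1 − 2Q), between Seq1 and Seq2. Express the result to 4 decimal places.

The sequences differ at positions 1 (C/T, transition), 4 (T/C, transition), 11 (C/T, transition), 14 (C/A, transversion), 16 (A/C, transversion), 20 (G/A, transition).
Of the 6 differences, 4 transitions and 2 transversions over 21 sites: P = 4/21 = 0.190476, Q = 2/21 = 0.095238.
d = −0.5·ln(0.523810) − 0.25·ln(0.809524) = −0.5·(-0.646626) − 0.25·(-0.211309) = 0.3761.

0.3761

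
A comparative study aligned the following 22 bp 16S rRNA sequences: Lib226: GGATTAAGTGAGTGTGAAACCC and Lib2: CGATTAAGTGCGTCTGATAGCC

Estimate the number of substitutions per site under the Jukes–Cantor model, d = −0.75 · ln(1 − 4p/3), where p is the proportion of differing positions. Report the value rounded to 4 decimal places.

0.2708

The sequences differ at positions 1 (G/C), 11 (A/C), 14 (G/C), 18 (A/T), 20 (C/G).
p = 5/22 = 0.227273.
d = −0.75 · ln(1 − (4/3)·0.227273) = −0.75 · ln(0.696969) = −0.75 · (-0.361014) = 0.2708.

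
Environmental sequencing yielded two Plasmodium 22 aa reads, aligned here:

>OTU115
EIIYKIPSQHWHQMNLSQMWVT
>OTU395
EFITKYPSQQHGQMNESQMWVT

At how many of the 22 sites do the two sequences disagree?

7

The sequences differ at positions 2 (I/F), 4 (Y/T), 6 (I/Y), 10 (H/Q), 11 (W/H), 12 (H/G), 16 (L/E).
That gives 7 mismatches out of 22 aligned sites, so the Hamming distance is 7.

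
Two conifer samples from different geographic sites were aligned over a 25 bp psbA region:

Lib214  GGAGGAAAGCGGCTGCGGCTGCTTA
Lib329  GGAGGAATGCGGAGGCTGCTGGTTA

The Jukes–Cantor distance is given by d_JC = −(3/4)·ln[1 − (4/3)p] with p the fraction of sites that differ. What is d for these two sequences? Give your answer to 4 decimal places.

0.2326

Differing sites — 8:A/T; 13:C/A; 14:T/G; 17:G/T; 22:C/G.
p = 5/25 = 0.200000.
d = −0.75 · ln(1 − (4/3)·0.200000) = −0.75 · ln(0.733333) = −0.75 · (-0.310155) = 0.2326.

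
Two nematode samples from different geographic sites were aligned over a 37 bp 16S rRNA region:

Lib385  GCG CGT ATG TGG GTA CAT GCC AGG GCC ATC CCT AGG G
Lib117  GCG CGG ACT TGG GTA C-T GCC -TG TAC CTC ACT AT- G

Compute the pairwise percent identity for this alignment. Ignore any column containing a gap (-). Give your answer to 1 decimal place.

Excluding the 3 gap columns leaves 34 comparable sites.
Differing sites — 6:T/G; 8:T/C; 9:G/T; 23:G/T; 25:G/T; 26:C/A; 28:A/C; 31:C/A; 35:G/T.
25 of the 34 comparable sites match, so the percent identity is 25/34 × 100 = 73.5%.

73.5%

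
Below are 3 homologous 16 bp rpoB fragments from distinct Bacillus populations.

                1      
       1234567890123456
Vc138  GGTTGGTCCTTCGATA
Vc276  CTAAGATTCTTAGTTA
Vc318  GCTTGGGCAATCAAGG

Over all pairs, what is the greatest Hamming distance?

Pairwise Hamming distances:
  Vc138 vs Vc276: 8
  Vc138 vs Vc318: 7
  Vc276 vs Vc318: 14
The largest is 14, between Vc276 and Vc318.

14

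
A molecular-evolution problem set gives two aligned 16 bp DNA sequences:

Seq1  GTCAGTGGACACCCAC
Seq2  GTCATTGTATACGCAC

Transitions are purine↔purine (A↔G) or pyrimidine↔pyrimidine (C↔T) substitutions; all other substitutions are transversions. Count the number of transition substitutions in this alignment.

1

Differing sites — 5:G/T (Tv); 8:G/T (Tv); 10:C/T (Ti); 13:C/G (Tv).
Of the 4 differences, 1 transition and 3 transversions, so the answer is 1.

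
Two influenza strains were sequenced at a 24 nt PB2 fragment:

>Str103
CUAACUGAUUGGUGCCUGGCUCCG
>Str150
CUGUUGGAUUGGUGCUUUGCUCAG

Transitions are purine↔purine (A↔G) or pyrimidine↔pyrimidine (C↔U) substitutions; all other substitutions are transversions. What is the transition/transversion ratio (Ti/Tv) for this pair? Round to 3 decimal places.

The sequences differ at positions 3 (A/G, transition), 4 (A/U, transversion), 5 (C/U, transition), 6 (U/G, transversion), 16 (C/U, transition), 18 (G/U, transversion), 23 (C/A, transversion).
Of the 7 differences, 3 transitions and 4 transversions, so Ti/Tv = 3/4 = 0.750.

0.750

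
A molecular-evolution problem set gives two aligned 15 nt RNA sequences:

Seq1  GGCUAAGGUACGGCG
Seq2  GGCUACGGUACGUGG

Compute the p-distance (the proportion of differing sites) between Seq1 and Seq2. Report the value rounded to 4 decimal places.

Differing sites — 6:A/C; 13:G/U; 14:C/G.
There are 3 differences over 15 sites, so p = 3/15 = 0.2000.

0.2000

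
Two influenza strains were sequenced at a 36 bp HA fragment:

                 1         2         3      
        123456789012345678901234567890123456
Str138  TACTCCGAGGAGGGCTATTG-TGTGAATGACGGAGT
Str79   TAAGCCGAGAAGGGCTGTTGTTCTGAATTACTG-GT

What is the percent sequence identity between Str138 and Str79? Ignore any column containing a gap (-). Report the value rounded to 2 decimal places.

79.41%

Excluding the 2 gap columns leaves 34 comparable sites.
Differing sites — 3:C/A; 4:T/G; 10:G/A; 17:A/G; 23:G/C; 29:G/T; 32:G/T.
27 of the 34 comparable sites match, so the percent identity is 27/34 × 100 = 79.41%.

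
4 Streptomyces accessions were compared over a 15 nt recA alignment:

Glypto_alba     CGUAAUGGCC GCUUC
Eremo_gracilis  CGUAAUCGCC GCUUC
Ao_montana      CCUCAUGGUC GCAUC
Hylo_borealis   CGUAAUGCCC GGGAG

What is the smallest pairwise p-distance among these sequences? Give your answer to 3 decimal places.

Pairwise Hamming distances:
  Glypto_alba vs Eremo_gracilis: 1
  Glypto_alba vs Ao_montana: 4
  Glypto_alba vs Hylo_borealis: 5
  Eremo_gracilis vs Ao_montana: 5
  Eremo_gracilis vs Hylo_borealis: 6
  Ao_montana vs Hylo_borealis: 8
The smallest is 1 mismatch, between Glypto_alba and Eremo_gracilis; p = 1/15 = 0.067.

0.067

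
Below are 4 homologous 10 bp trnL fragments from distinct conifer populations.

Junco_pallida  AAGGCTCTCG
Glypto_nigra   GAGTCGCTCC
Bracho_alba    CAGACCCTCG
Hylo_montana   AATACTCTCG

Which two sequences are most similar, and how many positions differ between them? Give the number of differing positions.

2

Pairwise Hamming distances:
  Junco_pallida vs Glypto_nigra: 4
  Junco_pallida vs Bracho_alba: 3
  Junco_pallida vs Hylo_montana: 2
  Glypto_nigra vs Bracho_alba: 4
  Glypto_nigra vs Hylo_montana: 5
  Bracho_alba vs Hylo_montana: 3
The smallest is 2, between Junco_pallida and Hylo_montana.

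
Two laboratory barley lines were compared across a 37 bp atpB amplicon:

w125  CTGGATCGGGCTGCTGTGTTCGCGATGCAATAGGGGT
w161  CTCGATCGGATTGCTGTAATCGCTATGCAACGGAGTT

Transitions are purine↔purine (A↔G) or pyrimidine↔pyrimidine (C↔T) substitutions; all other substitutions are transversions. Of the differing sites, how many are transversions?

Differing sites — 3:G/C (Tv); 10:G/A (Ti); 11:C/T (Ti); 18:G/A (Ti); 19:T/A (Tv); 24:G/T (Tv); 31:T/C (Ti); 32:A/G (Ti); 34:G/A (Ti); 36:G/T (Tv).
Of the 10 differences, 6 transitions and 4 transversions, so the answer is 4.

4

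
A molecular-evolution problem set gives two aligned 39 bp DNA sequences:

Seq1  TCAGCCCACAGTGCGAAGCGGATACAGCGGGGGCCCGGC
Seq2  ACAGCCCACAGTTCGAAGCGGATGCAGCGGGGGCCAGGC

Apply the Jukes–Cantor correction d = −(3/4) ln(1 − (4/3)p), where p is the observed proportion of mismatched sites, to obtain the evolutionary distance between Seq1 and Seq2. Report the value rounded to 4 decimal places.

The sequences differ at positions 1 (T/A), 13 (G/T), 24 (A/G), 36 (C/A).
p = 4/39 = 0.102564.
d = −0.75 · ln(1 − (4/3)·0.102564) = −0.75 · ln(0.863248) = −0.75 · (-0.147053) = 0.1103.

0.1103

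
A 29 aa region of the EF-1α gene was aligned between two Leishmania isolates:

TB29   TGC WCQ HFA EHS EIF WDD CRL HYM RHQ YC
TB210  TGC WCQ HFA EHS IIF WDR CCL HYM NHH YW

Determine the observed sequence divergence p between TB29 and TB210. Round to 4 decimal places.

Differing sites — 13:E/I; 18:D/R; 20:R/C; 25:R/N; 27:Q/H; 29:C/W.
There are 6 differences over 29 sites, so p = 6/29 = 0.2069.

0.2069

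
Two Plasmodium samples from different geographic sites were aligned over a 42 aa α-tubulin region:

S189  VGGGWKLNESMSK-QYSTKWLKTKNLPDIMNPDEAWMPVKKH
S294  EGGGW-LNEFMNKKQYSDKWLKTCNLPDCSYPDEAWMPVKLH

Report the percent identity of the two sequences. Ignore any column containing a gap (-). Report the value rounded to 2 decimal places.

Excluding the 2 gap columns leaves 40 comparable sites.
Mismatches occur at site 1 (V/E), site 10 (S/F), site 12 (S/N), site 18 (T/D), site 24 (K/C), site 29 (I/C), site 30 (M/S), site 31 (N/Y), site 41 (K/L).
31 of the 40 comparable sites match, so the percent identity is 31/40 × 100 = 77.50%.

77.50%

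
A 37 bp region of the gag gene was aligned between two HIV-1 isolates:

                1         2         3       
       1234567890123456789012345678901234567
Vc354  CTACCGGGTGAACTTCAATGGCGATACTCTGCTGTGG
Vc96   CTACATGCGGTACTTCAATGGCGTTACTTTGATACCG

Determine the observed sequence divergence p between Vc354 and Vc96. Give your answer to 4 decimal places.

0.2973

Differing sites — 5:C/A; 6:G/T; 8:G/C; 9:T/G; 11:A/T; 24:A/T; 29:C/T; 32:C/A; 34:G/A; 35:T/C; 36:G/C.
There are 11 differences over 37 sites, so p = 11/37 = 0.2973.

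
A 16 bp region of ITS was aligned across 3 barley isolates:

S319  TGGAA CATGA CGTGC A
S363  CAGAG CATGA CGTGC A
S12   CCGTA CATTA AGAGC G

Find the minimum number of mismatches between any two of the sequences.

3

Pairwise Hamming distances:
  S319 vs S363: 3
  S319 vs S12: 7
  S363 vs S12: 7
The smallest is 3, between S319 and S363.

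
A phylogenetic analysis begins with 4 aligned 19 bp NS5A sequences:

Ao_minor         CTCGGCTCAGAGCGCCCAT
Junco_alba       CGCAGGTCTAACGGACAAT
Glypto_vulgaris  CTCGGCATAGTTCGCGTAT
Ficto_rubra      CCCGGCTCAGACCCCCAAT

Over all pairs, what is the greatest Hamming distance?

Pairwise Hamming distances:
  Ao_minor vs Junco_alba: 9
  Ao_minor vs Glypto_vulgaris: 6
  Ao_minor vs Ficto_rubra: 4
  Junco_alba vs Glypto_vulgaris: 13
  Junco_alba vs Ficto_rubra: 8
  Glypto_vulgaris vs Ficto_rubra: 8
The largest is 13, between Junco_alba and Glypto_vulgaris.

13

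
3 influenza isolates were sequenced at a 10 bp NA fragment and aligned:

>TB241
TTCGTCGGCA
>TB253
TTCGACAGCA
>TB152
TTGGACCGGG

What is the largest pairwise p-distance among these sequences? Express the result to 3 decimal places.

Pairwise Hamming distances:
  TB241 vs TB253: 2
  TB241 vs TB152: 5
  TB253 vs TB152: 4
The largest is 5 mismatches, between TB241 and TB152; p = 5/10 = 0.500.

0.500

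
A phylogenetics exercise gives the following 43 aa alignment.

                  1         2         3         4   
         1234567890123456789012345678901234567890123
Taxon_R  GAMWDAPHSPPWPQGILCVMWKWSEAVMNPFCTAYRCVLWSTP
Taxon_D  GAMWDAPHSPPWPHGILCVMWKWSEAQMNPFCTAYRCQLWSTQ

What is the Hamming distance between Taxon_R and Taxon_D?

Differing sites — 14:Q/H; 27:V/Q; 38:V/Q; 43:P/Q.
That gives 4 mismatches out of 43 aligned sites, so the Hamming distance is 4.

4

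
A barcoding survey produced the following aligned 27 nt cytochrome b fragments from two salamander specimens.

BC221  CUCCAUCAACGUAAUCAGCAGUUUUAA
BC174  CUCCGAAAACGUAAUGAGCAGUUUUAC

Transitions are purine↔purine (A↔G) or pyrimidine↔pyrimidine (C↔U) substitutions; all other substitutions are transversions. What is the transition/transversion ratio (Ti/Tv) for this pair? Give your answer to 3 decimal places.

0.250

Differing sites — 5:A/G (Ti); 6:U/A (Tv); 7:C/A (Tv); 16:C/G (Tv); 27:A/C (Tv).
Of the 5 differences, 1 transition and 4 transversions, so Ti/Tv = 1/4 = 0.250.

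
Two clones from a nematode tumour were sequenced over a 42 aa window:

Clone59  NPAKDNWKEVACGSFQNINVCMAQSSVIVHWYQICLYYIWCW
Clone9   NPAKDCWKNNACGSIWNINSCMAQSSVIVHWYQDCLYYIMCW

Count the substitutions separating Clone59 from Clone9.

8

Differing sites — 6:N/C; 9:E/N; 10:V/N; 15:F/I; 16:Q/W; 20:V/S; 34:I/D; 40:W/M.
That gives 8 mismatches out of 42 aligned sites, so the Hamming distance is 8.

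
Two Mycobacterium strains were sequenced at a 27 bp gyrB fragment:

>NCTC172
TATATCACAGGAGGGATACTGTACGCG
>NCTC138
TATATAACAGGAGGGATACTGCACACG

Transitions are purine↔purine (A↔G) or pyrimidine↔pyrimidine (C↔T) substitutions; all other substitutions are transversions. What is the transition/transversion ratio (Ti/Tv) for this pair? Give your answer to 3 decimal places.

2.000

Differing sites — 6:C/A (Tv); 22:T/C (Ti); 25:G/A (Ti).
Of the 3 differences, 2 transitions and 1 transversion, so Ti/Tv = 2/1 = 2.000.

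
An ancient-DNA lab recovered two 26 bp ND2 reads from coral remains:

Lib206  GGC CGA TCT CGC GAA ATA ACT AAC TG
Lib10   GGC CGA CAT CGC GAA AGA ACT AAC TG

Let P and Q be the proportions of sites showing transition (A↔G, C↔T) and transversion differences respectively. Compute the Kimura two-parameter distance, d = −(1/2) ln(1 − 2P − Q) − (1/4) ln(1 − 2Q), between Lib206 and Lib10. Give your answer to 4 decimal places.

0.1253

Differing sites — 7:T/C (Ti); 8:C/A (Tv); 17:T/G (Tv).
Of the 3 differences, 1 transition and 2 transversions over 26 sites: P = 1/26 = 0.038462, Q = 2/26 = 0.076923.
d = −0.5·ln(0.846153) − 0.25·ln(0.846154) = −0.5·(-0.167055) − 0.25·(-0.167054) = 0.1253.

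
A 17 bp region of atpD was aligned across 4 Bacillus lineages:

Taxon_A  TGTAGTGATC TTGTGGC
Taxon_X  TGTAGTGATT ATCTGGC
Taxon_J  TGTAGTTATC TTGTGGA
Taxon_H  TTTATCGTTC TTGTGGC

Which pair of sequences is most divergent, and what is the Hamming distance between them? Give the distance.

Pairwise Hamming distances:
  Taxon_A vs Taxon_X: 3
  Taxon_A vs Taxon_J: 2
  Taxon_A vs Taxon_H: 4
  Taxon_X vs Taxon_J: 5
  Taxon_X vs Taxon_H: 7
  Taxon_J vs Taxon_H: 6
The largest is 7, between Taxon_X and Taxon_H.

7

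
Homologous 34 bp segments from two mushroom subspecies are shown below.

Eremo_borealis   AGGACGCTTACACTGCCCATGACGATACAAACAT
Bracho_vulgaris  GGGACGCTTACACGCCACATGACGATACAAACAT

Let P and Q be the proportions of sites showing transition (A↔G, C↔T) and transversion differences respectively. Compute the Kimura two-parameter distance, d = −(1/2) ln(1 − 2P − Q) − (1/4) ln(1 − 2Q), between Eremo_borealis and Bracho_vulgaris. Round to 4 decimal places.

The sequences differ at positions 1 (A/G, transition), 14 (T/G, transversion), 15 (G/C, transversion), 17 (C/A, transversion).
Of the 4 differences, 1 transition and 3 transversions over 34 sites: P = 1/34 = 0.029412, Q = 3/34 = 0.088235.
d = −0.5·ln(0.852941) − 0.25·ln(0.823530) = −0.5·(-0.159065) − 0.25·(-0.194155) = 0.1281.

0.1281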